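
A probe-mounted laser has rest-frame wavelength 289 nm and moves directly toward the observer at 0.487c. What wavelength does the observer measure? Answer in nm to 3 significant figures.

λ_obs ≈ 170 nm

Relativistic Doppler: λ_obs = λ_src √((1−β)/(1+β))
= 289 × √(0.51300/1.4870) = 289 × 0.58736 = 170 nm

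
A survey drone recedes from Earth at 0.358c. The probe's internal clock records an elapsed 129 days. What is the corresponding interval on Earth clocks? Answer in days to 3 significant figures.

γ = 1/√(1 − 0.358²) = 1.0710
Time dilation: Δt = γτ₀ = 1.0710 × 129 days = 138 days

Δt ≈ 138 days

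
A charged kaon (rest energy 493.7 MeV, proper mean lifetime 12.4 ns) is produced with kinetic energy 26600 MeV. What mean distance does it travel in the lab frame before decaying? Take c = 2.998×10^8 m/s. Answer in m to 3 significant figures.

γ = 1 + K/(m₀c²) = 1 + 26600/493.7 = 54.879
β = √(1 − 1/γ²) = 0.99983
Dilated lifetime: γτ₀ = 54.879 × 12.4 ns = 680.50 ns
d = βc·γτ₀ = 0.99983 × (2.998×10^8 m/s) × 6.8050×10^-7 s = 204 m

d ≈ 204 m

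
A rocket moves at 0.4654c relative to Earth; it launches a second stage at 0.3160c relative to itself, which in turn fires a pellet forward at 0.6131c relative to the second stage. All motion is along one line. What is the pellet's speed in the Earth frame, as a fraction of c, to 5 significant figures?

u ≈ 0.91300c

Compose boost 2: (0.3160 + 0.4654)/(1 + 0.3160×0.4654) = 0.78140/1.147066 = 0.6812160
Compose boost 3: (0.6131 + 0.6812160)/(1 + 0.6131×0.6812160) = 1.294316/1.417654 = 0.91300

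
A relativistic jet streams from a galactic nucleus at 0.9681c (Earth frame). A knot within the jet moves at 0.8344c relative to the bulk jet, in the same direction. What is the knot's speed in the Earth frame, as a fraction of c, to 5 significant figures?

Relativistic velocity addition: u = (u' + v)/(1 + u'v/c²)
= (0.8344 + 0.9681)/(1 + 0.8344×0.9681) = 1.8025/1.807783 = 0.99708

u ≈ 0.99708c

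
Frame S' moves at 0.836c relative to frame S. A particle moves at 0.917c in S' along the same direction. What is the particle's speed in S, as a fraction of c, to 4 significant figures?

Relativistic velocity addition: u = (u' + v)/(1 + u'v/c²)
= (0.917 + 0.836)/(1 + 0.917×0.836) = 1.753/1.76661 = 0.9923

u ≈ 0.9923c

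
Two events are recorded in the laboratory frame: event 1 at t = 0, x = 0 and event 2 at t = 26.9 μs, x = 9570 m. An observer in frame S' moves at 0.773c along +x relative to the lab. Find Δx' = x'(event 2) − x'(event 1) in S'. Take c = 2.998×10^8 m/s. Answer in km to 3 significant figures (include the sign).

γ = 1/√(1 − 0.773²) = 1.5763
Δx' = γ(Δx − vΔt) = 1.5763 × (9570 m − 0.773×(2.998×10^8 m/s)×26.9×10^-6 s)
= 1.5763 × (3336.0 m) = 5.26 km

Δx' ≈ 5.26 km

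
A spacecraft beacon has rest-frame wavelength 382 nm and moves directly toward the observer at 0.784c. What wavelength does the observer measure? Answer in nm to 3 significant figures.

λ_obs ≈ 133 nm

Relativistic Doppler: λ_obs = λ_src √((1−β)/(1+β))
= 382 × √(0.21600/1.7840) = 382 × 0.34796 = 133 nm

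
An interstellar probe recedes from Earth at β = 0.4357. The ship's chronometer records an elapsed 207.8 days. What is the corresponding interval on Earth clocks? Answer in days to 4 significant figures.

Δt ≈ 230.9 days

γ = 1/√(1 − 0.4357²) = 1.11100
Time dilation: Δt = γτ₀ = 1.11100 × 207.8 days = 230.9 days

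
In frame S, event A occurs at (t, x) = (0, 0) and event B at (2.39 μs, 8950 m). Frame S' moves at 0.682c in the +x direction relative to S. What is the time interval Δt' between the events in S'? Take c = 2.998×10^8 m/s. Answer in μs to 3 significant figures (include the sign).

γ = 1/√(1 − 0.682²) = 1.3673
Δt' = γ(Δt − vΔx/c²) = 1.3673 × (2.39 μs − 0.682×8950 m / (2.998×10^8 m/s))
= 1.3673 × (-17.970 μs) = -24.6 μs

Δt' ≈ -24.6 μs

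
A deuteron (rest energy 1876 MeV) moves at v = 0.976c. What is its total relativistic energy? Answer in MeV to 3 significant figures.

E ≈ 8610 MeV

γ = 1/√(1 − 0.976²) = 4.5920
E = γm₀c² = 4.5920 × 1876 MeV = 8610 MeV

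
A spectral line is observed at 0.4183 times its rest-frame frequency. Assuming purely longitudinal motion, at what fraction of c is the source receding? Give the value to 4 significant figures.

f_obs/f_src = √((1−β)/(1+β)) = 0.4183  ⇒  (1−β)/(1+β) = 0.174975
β = |1 − D²|/(1 + D²) = |1 − 0.174975|/(1 + 0.174975) = 0.7022

β ≈ 0.7022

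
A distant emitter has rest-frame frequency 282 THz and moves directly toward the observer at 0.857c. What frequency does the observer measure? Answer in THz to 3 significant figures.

Relativistic Doppler: f_obs = f_src √((1+β)/(1−β))
= 282 × √(1.8570/0.14300) = 282 × 3.6036 = 1020 THz

f_obs ≈ 1020 THz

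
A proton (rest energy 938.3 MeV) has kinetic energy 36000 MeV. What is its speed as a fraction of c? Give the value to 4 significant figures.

γ = 1 + K/(m₀c²) = 1 + 36000/938.3 = 39.3673
β = √(1 − 1/γ²) = 0.9997

β ≈ 0.9997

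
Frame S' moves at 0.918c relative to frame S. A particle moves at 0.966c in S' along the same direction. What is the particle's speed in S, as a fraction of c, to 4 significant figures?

u ≈ 0.9985c

Relativistic velocity addition: u = (u' + v)/(1 + u'v/c²)
= (0.966 + 0.918)/(1 + 0.966×0.918) = 1.884/1.88679 = 0.9985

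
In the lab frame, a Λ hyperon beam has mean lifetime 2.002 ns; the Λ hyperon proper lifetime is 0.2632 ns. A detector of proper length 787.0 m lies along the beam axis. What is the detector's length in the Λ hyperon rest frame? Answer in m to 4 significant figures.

L ≈ 103.5 m

Time dilation ⇒ γ = Δt/τ₀ = 2.002/0.2632 = 7.60638
Length contraction: L = L₀/γ = 787.0/7.60638 = 103.5 m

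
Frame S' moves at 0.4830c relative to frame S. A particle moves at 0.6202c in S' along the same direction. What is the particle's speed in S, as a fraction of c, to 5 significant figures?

u ≈ 0.84890c

Relativistic velocity addition: u = (u' + v)/(1 + u'v/c²)
= (0.6202 + 0.4830)/(1 + 0.6202×0.4830) = 1.1032/1.299557 = 0.84890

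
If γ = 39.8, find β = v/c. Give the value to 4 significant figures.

β ≈ 0.9997

β = √(1 − 1/γ²) = √(1 − 1/39.8²) = √(0.999369) = 0.9997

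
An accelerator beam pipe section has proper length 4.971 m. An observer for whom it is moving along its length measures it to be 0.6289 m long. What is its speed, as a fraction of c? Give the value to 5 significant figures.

γ = L₀/L = 4.971/0.6289 = 7.904277
β = √(1 − 1/γ²) = 0.99196

β ≈ 0.99196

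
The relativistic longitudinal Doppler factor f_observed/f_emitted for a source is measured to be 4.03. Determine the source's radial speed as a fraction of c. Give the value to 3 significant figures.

β ≈ 0.884

f_obs/f_src = √((1+β)/(1−β)) = 4.03  ⇒  (1+β)/(1−β) = 16.241
β = |1 − D²|/(1 + D²) = |1 − 16.241|/(1 + 16.241) = 0.884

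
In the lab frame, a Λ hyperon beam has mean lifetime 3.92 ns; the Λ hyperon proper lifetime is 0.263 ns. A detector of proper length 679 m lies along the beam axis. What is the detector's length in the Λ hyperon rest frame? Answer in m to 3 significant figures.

L ≈ 45.6 m

Time dilation ⇒ γ = Δt/τ₀ = 3.92/0.263 = 14.905
Length contraction: L = L₀/γ = 679/14.905 = 45.6 m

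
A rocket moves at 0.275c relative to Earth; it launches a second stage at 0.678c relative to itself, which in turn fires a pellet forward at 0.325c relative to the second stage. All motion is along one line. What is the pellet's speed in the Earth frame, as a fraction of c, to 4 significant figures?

u ≈ 0.8947c

Compose boost 2: (0.678 + 0.275)/(1 + 0.678×0.275) = 0.9530/1.18645 = 0.803237
Compose boost 3: (0.325 + 0.803237)/(1 + 0.325×0.803237) = 1.12824/1.26105 = 0.8947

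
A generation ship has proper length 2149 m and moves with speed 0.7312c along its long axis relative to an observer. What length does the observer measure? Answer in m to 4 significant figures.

L ≈ 1466 m

γ = 1/√(1 − 0.7312²) = 1.46592
Length contraction: L = L₀/γ = 2149/1.46592 = 1466 m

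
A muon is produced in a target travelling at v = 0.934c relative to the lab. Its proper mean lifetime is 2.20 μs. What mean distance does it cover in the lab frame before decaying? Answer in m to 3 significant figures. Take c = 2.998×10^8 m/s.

d ≈ 1720 m

γ = 1/√(1 − 0.934²) = 2.7990
Dilated lifetime: Δt = γτ₀ = 2.7990 × 2.20 μs = 6.1578 μs
d = vΔt = 0.934c × 6.1578 μs = 2.8001×10^8 m/s × 6.1578×10^-6 s = 1720 m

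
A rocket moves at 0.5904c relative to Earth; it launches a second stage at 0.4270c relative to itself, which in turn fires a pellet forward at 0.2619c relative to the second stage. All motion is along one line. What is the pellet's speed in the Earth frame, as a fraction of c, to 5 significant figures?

u ≈ 0.88592c

Compose boost 2: (0.4270 + 0.5904)/(1 + 0.4270×0.5904) = 1.0174/1.252101 = 0.8125544
Compose boost 3: (0.2619 + 0.8125544)/(1 + 0.2619×0.8125544) = 1.074454/1.212808 = 0.88592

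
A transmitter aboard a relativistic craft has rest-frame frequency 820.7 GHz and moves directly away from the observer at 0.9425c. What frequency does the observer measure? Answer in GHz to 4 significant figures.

f_obs ≈ 141.2 GHz

Relativistic Doppler: f_obs = f_src √((1−β)/(1+β))
= 820.7 × √(0.0575000/1.94250) = 820.7 × 0.172049 = 141.2 GHz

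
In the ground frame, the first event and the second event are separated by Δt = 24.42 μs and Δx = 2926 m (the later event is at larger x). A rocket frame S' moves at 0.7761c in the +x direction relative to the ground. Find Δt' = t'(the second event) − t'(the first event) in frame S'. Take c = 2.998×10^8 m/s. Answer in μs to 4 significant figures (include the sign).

γ = 1/√(1 − 0.7761²) = 1.58577
Δt' = γ(Δt − vΔx/c²) = 1.58577 × (24.42 μs − 0.7761×2926 m / (2.998×10^8 m/s))
= 1.58577 × (16.8454 μs) = 26.71 μs

Δt' ≈ 26.71 μs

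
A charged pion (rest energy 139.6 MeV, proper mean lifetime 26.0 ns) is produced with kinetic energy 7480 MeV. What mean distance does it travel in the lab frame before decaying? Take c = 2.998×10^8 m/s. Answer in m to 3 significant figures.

γ = 1 + K/(m₀c²) = 1 + 7480/139.6 = 54.582
β = √(1 − 1/γ²) = 0.99983
Dilated lifetime: γτ₀ = 54.582 × 26.0 ns = 1419.1 ns
d = βc·γτ₀ = 0.99983 × (2.998×10^8 m/s) × 1.4191×10^-6 s = 425 m

d ≈ 425 m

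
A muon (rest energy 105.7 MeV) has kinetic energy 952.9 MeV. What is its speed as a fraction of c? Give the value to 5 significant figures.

β ≈ 0.99500

γ = 1 + K/(m₀c²) = 1 + 952.9/105.7 = 10.01514
β = √(1 − 1/γ²) = 0.99500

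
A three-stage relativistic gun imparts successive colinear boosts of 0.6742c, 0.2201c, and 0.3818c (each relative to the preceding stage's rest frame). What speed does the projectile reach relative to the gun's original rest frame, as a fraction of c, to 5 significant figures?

u ≈ 0.89457c

Compose boost 2: (0.2201 + 0.6742)/(1 + 0.2201×0.6742) = 0.89430/1.148391 = 0.7787415
Compose boost 3: (0.3818 + 0.7787415)/(1 + 0.3818×0.7787415) = 1.160541/1.297323 = 0.89457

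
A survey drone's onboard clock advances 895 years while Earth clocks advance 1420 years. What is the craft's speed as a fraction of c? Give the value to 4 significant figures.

γ = Δt/τ₀ = 1420/895 = 1.58659
β = √(1 − 1/γ²) = √(1 − 1/1.58659²) = 0.7764

β ≈ 0.7764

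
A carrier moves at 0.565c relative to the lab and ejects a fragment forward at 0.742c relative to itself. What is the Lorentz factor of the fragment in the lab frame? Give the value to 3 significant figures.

γ ≈ 2.57

u_lab = (0.742 + 0.565)/(1 + 0.742×0.565) = 1.307/1.41923 = 0.920922
γ = 1/√(1 − 0.920922²) = 2.57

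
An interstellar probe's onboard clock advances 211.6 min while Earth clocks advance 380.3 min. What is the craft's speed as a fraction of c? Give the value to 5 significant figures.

γ = Δt/τ₀ = 380.3/211.6 = 1.797259
β = √(1 − 1/γ²) = √(1 − 1/1.797259²) = 0.83091

β ≈ 0.83091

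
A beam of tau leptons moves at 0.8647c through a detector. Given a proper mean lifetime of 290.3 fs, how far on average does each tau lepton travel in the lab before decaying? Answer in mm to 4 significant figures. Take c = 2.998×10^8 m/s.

d ≈ 0.1498 mm

γ = 1/√(1 − 0.8647²) = 1.99089
Dilated lifetime: Δt = γτ₀ = 1.99089 × 290.3 fs = 577.955 fs
d = vΔt = 0.8647c × 577.955 fs = 2.59237×10^8 m/s × 5.77955×10^-13 s = 0.1498 mm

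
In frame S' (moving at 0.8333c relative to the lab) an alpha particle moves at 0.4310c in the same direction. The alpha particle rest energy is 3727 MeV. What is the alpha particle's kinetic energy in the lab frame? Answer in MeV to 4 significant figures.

u_lab = (0.4310 + 0.8333)/(1 + 0.4310×0.8333) = 0.9302122
γ = 1/√(1 − 0.9302122²) = 2.72463
K = (γ − 1)m₀c² = (2.72463 − 1) × 3727 = 1.72463 × 3727 = 6428 MeV

K ≈ 6428 MeV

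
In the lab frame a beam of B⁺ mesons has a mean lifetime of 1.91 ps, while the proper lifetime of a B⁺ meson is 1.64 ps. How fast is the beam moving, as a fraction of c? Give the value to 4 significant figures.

β ≈ 0.5126

γ = Δt/τ₀ = 1.91/1.64 = 1.16463
β = √(1 − 1/γ²) = √(1 − 1/1.16463²) = 0.5126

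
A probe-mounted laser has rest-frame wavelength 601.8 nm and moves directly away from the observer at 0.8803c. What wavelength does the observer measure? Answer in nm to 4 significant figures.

λ_obs ≈ 2385 nm

Relativistic Doppler: λ_obs = λ_src √((1+β)/(1−β))
= 601.8 × √(1.88030/0.119700) = 601.8 × 3.96339 = 2385 nm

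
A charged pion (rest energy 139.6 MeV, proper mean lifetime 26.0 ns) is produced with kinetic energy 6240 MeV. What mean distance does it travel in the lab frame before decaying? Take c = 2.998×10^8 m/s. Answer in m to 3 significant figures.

d ≈ 356 m

γ = 1 + K/(m₀c²) = 1 + 6240/139.6 = 45.699
β = √(1 − 1/γ²) = 0.99976
Dilated lifetime: γτ₀ = 45.699 × 26.0 ns = 1188.2 ns
d = βc·γτ₀ = 0.99976 × (2.998×10^8 m/s) × 1.1882×10^-6 s = 356 m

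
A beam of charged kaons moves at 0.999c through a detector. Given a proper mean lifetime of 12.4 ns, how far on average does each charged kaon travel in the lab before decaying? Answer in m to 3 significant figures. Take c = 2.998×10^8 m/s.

d ≈ 83.1 m

γ = 1/√(1 − 0.999²) = 22.366
Dilated lifetime: Δt = γτ₀ = 22.366 × 12.4 ns = 277.34 ns
d = vΔt = 0.999c × 277.34 ns = 2.9950×10^8 m/s × 2.7734×10^-7 s = 83.1 m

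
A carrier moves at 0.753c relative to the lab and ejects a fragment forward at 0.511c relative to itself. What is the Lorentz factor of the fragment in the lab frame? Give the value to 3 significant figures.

γ ≈ 2.45

u_lab = (0.511 + 0.753)/(1 + 0.511×0.753) = 1.264/1.38478 = 0.912778
γ = 1/√(1 − 0.912778²) = 2.45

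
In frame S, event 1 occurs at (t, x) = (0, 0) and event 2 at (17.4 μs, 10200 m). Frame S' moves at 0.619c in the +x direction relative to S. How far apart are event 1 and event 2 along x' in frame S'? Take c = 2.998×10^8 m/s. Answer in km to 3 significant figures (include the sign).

Δx' ≈ 8.88 km

γ = 1/√(1 − 0.619²) = 1.2733
Δx' = γ(Δx − vΔt) = 1.2733 × (10200 m − 0.619×(2.998×10^8 m/s)×17.4×10^-6 s)
= 1.2733 × (6971.0 m) = 8.88 km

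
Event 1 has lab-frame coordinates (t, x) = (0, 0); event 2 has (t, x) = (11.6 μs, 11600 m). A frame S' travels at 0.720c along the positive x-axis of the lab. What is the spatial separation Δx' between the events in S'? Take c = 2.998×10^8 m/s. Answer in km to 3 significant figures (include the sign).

Δx' ≈ 13.1 km

γ = 1/√(1 − 0.720²) = 1.4410
Δx' = γ(Δx − vΔt) = 1.4410 × (11600 m − 0.720×(2.998×10^8 m/s)×11.6×10^-6 s)
= 1.4410 × (9096.1 m) = 13.1 km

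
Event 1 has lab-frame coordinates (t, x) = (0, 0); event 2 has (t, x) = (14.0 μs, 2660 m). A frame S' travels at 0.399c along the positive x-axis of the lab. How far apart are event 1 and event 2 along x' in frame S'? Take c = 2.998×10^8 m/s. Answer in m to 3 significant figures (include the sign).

Δx' ≈ 1070 m

γ = 1/√(1 − 0.399²) = 1.0906
Δx' = γ(Δx − vΔt) = 1.0906 × (2660 m − 0.399×(2.998×10^8 m/s)×14.0×10^-6 s)
= 1.0906 × (985.32 m) = 1070 m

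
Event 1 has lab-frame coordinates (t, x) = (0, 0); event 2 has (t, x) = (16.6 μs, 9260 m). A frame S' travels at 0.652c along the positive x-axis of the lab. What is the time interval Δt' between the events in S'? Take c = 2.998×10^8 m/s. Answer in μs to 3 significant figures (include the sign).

Δt' ≈ -4.67 μs

γ = 1/√(1 − 0.652²) = 1.3189
Δt' = γ(Δt − vΔx/c²) = 1.3189 × (16.6 μs − 0.652×9260 m / (2.998×10^8 m/s))
= 1.3189 × (-3.5385 μs) = -4.67 μs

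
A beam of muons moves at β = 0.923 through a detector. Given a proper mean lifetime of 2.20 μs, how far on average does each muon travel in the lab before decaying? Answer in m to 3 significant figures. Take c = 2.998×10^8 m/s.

d ≈ 1580 m

γ = 1/√(1 − 0.923²) = 2.5988
Dilated lifetime: Δt = γτ₀ = 2.5988 × 2.20 μs = 5.7173 μs
d = vΔt = 0.923c × 5.7173 μs = 2.7672×10^8 m/s × 5.7173×10^-6 s = 1580 m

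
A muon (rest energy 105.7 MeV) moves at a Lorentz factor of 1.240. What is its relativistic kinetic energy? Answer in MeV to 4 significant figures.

γ = 1.240 (given)
K = (γ − 1)m₀c² = (1.240 − 1) × 105.7 MeV = 0.240000 × 105.7 MeV = 25.37 MeV

K ≈ 25.37 MeV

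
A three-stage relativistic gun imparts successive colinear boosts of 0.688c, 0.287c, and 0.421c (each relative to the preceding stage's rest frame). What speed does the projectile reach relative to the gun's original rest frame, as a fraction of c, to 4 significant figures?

Compose boost 2: (0.287 + 0.688)/(1 + 0.287×0.688) = 0.9750/1.19746 = 0.814226
Compose boost 3: (0.421 + 0.814226)/(1 + 0.421×0.814226) = 1.23523/1.34279 = 0.9199

u ≈ 0.9199c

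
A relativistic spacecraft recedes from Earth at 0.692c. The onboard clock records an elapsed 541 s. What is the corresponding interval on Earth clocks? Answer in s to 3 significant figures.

γ = 1/√(1 − 0.692²) = 1.3852
Time dilation: Δt = γτ₀ = 1.3852 × 541 s = 749 s

Δt ≈ 749 s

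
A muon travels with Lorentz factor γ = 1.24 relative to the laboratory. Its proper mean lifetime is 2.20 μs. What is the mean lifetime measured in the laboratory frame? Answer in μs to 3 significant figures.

Δt ≈ 2.73 μs

γ = 1.24 (given)
Time dilation: Δt = γτ₀ = 1.24 × 2.20 μs = 2.73 μs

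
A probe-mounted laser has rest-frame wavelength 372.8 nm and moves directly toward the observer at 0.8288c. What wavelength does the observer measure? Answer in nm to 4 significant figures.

λ_obs ≈ 114.1 nm

Relativistic Doppler: λ_obs = λ_src √((1−β)/(1+β))
= 372.8 × √(0.171200/1.82880) = 372.8 × 0.305963 = 114.1 nm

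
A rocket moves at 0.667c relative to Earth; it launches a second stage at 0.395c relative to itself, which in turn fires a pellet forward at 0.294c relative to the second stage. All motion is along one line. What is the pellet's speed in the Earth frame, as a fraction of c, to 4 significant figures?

Compose boost 2: (0.395 + 0.667)/(1 + 0.395×0.667) = 1.062/1.26347 = 0.840546
Compose boost 3: (0.294 + 0.840546)/(1 + 0.294×0.840546) = 1.13455/1.24712 = 0.9097

u ≈ 0.9097c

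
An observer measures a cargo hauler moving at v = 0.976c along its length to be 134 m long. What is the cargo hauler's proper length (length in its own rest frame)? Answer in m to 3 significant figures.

L₀ ≈ 615 m

γ = 1/√(1 − 0.976²) = 4.5920
L₀ = γL = 4.5920 × 134 = 615 m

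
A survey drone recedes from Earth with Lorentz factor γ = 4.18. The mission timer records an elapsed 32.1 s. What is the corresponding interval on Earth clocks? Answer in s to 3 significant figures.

Δt ≈ 134 s

γ = 4.18 (given)
Time dilation: Δt = γτ₀ = 4.18 × 32.1 s = 134 s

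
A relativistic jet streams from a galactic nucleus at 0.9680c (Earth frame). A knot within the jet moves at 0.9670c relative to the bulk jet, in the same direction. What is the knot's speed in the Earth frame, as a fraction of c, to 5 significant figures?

Relativistic velocity addition: u = (u' + v)/(1 + u'v/c²)
= (0.9670 + 0.9680)/(1 + 0.9670×0.9680) = 1.9350/1.936056 = 0.99945

u ≈ 0.99945c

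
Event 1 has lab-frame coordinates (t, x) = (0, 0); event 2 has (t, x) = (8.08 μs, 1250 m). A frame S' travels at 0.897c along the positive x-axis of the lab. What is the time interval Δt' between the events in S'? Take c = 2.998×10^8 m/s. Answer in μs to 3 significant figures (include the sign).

γ = 1/√(1 − 0.897²) = 2.2623
Δt' = γ(Δt − vΔx/c²) = 2.2623 × (8.08 μs − 0.897×1250 m / (2.998×10^8 m/s))
= 2.2623 × (4.3400 μs) = 9.82 μs

Δt' ≈ 9.82 μs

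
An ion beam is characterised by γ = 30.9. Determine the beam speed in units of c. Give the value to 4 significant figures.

β ≈ 0.9995

β = √(1 − 1/γ²) = √(1 − 1/30.9²) = √(0.998953) = 0.9995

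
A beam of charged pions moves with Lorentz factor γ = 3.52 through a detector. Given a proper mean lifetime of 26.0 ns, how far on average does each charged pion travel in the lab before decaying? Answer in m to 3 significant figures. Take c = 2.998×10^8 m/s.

β = √(1 − 1/γ²) = √(1 − 1/3.52²) = 0.95880
Dilated lifetime: Δt = γτ₀ = 3.52 × 26.0 ns = 91.520 ns
d = vΔt = 0.95880c × 91.520 ns = 2.8745×10^8 m/s × 9.1520×10^-8 s = 26.3 m

d ≈ 26.3 m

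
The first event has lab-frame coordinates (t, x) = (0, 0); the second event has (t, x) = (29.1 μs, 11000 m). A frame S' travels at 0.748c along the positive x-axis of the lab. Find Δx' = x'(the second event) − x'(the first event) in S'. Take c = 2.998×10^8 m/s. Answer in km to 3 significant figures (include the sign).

γ = 1/√(1 − 0.748²) = 1.5067
Δx' = γ(Δx − vΔt) = 1.5067 × (11000 m − 0.748×(2.998×10^8 m/s)×29.1×10^-6 s)
= 1.5067 × (4474.3 m) = 6.74 km

Δx' ≈ 6.74 km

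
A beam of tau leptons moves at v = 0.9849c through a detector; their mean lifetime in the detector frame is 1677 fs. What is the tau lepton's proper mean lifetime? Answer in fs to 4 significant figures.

τ₀ ≈ 290.3 fs

γ = 1/√(1 − 0.9849²) = 5.77620
Proper time: τ₀ = Δt/γ = 1677/5.77620 = 290.3 fs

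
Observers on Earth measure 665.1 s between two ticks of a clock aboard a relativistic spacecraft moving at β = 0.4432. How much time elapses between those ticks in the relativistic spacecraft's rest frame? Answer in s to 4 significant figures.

τ₀ ≈ 596.2 s

γ = 1/√(1 − 0.4432²) = 1.11555
Proper time: τ₀ = Δt/γ = 665.1/1.11555 = 596.2 s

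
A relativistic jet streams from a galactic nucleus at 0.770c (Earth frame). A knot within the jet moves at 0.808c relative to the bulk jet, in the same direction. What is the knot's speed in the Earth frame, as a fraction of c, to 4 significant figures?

u ≈ 0.9728c

Relativistic velocity addition: u = (u' + v)/(1 + u'v/c²)
= (0.808 + 0.770)/(1 + 0.808×0.770) = 1.578/1.62216 = 0.9728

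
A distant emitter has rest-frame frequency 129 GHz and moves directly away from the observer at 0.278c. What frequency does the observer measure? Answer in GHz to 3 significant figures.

Relativistic Doppler: f_obs = f_src √((1−β)/(1+β))
= 129 × √(0.72200/1.2780) = 129 × 0.75163 = 97.0 GHz

f_obs ≈ 97.0 GHz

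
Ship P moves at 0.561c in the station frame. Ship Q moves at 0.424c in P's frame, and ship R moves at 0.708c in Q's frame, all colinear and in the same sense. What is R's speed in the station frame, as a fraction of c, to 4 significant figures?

Compose boost 2: (0.424 + 0.561)/(1 + 0.424×0.561) = 0.9850/1.23786 = 0.795726
Compose boost 3: (0.708 + 0.795726)/(1 + 0.708×0.795726) = 1.50373/1.56337 = 0.9618

u ≈ 0.9618c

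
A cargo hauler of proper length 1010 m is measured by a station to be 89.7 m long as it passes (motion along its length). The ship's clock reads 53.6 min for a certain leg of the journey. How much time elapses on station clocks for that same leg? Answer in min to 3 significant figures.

Length contraction ⇒ γ = L₀/L = 1010/89.7 = 11.260
Time dilation: Δt = γτ₀ = 11.260 × 53.6 min = 604 min

Δt ≈ 604 min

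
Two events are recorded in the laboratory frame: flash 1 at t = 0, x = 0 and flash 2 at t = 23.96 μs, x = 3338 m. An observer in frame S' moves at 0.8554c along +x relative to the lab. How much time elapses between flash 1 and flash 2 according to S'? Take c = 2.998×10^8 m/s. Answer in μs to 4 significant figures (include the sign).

γ = 1/√(1 − 0.8554²) = 1.93062
Δt' = γ(Δt − vΔx/c²) = 1.93062 × (23.96 μs − 0.8554×3338 m / (2.998×10^8 m/s))
= 1.93062 × (14.4359 μs) = 27.87 μs

Δt' ≈ 27.87 μs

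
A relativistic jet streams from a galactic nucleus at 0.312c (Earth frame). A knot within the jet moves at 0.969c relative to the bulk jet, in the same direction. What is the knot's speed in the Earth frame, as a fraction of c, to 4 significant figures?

u ≈ 0.9836c

Relativistic velocity addition: u = (u' + v)/(1 + u'v/c²)
= (0.969 + 0.312)/(1 + 0.969×0.312) = 1.281/1.30233 = 0.9836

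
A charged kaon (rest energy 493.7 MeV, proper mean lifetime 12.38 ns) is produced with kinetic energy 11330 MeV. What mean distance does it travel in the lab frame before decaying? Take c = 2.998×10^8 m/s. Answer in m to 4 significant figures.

d ≈ 88.81 m

γ = 1 + K/(m₀c²) = 1 + 11330/493.7 = 23.9492
β = √(1 − 1/γ²) = 0.999128
Dilated lifetime: γτ₀ = 23.9492 × 12.38 ns = 296.491 ns
d = βc·γτ₀ = 0.999128 × (2.998×10^8 m/s) × 2.96491×10^-7 s = 88.81 m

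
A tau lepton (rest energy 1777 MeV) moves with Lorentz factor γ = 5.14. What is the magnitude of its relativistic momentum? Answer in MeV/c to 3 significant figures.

p ≈ 8960 MeV/c

β = √(1 − 1/γ²) = √(1 − 1/5.14²) = 0.98089
p = γβm₀c = 5.14 × 0.98089 × 1777 MeV/c = 8960 MeV/c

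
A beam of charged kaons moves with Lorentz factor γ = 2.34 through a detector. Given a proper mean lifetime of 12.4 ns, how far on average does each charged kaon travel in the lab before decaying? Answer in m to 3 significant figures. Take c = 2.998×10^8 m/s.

d ≈ 7.86 m

β = √(1 − 1/γ²) = √(1 − 1/2.34²) = 0.90409
Dilated lifetime: Δt = γτ₀ = 2.34 × 12.4 ns = 29.016 ns
d = vΔt = 0.90409c × 29.016 ns = 2.7105×10^8 m/s × 2.9016×10^-8 s = 7.86 m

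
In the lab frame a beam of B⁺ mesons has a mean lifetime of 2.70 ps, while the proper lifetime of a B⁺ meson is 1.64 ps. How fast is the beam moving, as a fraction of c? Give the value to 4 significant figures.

γ = Δt/τ₀ = 2.70/1.64 = 1.64634
β = √(1 − 1/γ²) = √(1 − 1/1.64634²) = 0.7944

β ≈ 0.7944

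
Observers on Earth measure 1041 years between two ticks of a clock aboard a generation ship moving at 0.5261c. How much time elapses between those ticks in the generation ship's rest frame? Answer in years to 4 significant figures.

τ₀ ≈ 885.3 years

γ = 1/√(1 − 0.5261²) = 1.17589
Proper time: τ₀ = Δt/γ = 1041/1.17589 = 885.3 years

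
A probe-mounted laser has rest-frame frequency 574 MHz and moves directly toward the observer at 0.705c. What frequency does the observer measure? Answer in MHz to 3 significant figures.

f_obs ≈ 1380 MHz

Relativistic Doppler: f_obs = f_src √((1+β)/(1−β))
= 574 × √(1.7050/0.29500) = 574 × 2.4041 = 1380 MHz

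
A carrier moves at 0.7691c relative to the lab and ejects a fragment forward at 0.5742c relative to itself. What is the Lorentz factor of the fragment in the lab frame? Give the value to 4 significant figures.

γ ≈ 2.755

u_lab = (0.5742 + 0.7691)/(1 + 0.5742×0.7691) = 1.3433/1.441617 = 0.9318007
γ = 1/√(1 − 0.9318007²) = 2.755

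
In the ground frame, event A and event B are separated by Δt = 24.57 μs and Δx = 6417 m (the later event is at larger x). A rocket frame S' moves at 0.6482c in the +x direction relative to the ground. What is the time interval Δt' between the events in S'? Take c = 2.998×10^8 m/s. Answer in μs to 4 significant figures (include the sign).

Δt' ≈ 14.05 μs

γ = 1/√(1 − 0.6482²) = 1.31325
Δt' = γ(Δt − vΔx/c²) = 1.31325 × (24.57 μs − 0.6482×6417 m / (2.998×10^8 m/s))
= 1.31325 × (10.6958 μs) = 14.05 μs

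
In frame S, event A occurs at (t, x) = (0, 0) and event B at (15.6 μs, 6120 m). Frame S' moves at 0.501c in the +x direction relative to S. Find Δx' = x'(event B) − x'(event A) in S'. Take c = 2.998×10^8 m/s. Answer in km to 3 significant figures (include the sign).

γ = 1/√(1 − 0.501²) = 1.1555
Δx' = γ(Δx − vΔt) = 1.1555 × (6120 m − 0.501×(2.998×10^8 m/s)×15.6×10^-6 s)
= 1.1555 × (3776.9 m) = 4.36 km

Δx' ≈ 4.36 km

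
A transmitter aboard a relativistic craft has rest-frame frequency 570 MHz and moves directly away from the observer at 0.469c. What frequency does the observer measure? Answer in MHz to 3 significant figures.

Relativistic Doppler: f_obs = f_src √((1−β)/(1+β))
= 570 × √(0.53100/1.4690) = 570 × 0.60122 = 343 MHz

f_obs ≈ 343 MHz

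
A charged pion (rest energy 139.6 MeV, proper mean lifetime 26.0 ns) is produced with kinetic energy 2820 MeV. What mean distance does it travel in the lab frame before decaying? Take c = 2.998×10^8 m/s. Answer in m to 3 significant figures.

d ≈ 165 m

γ = 1 + K/(m₀c²) = 1 + 2820/139.6 = 21.201
β = √(1 − 1/γ²) = 0.99889
Dilated lifetime: γτ₀ = 21.201 × 26.0 ns = 551.21 ns
d = βc·γτ₀ = 0.99889 × (2.998×10^8 m/s) × 5.5121×10^-7 s = 165 m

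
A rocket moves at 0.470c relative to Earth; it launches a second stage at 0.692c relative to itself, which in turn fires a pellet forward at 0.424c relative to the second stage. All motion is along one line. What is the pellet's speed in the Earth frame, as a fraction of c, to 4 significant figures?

Compose boost 2: (0.692 + 0.470)/(1 + 0.692×0.470) = 1.162/1.32524 = 0.876822
Compose boost 3: (0.424 + 0.876822)/(1 + 0.424×0.876822) = 1.30082/1.37177 = 0.9483

u ≈ 0.9483c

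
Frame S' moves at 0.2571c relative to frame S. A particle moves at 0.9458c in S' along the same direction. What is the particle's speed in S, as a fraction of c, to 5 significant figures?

Relativistic velocity addition: u = (u' + v)/(1 + u'v/c²)
= (0.9458 + 0.2571)/(1 + 0.9458×0.2571) = 1.2029/1.243165 = 0.96761

u ≈ 0.96761c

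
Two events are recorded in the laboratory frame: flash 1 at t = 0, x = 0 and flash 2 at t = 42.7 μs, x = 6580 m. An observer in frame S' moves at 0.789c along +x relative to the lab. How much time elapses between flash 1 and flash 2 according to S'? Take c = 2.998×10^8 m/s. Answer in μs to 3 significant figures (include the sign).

Δt' ≈ 41.3 μs

γ = 1/√(1 − 0.789²) = 1.6276
Δt' = γ(Δt − vΔx/c²) = 1.6276 × (42.7 μs − 0.789×6580 m / (2.998×10^8 m/s))
= 1.6276 × (25.383 μs) = 41.3 μs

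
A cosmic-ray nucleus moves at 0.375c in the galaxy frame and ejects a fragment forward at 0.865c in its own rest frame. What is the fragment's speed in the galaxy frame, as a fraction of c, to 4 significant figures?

Compose boost 2: (0.865 + 0.375)/(1 + 0.865×0.375) = 1.240/1.32437 = 0.9363

u ≈ 0.9363c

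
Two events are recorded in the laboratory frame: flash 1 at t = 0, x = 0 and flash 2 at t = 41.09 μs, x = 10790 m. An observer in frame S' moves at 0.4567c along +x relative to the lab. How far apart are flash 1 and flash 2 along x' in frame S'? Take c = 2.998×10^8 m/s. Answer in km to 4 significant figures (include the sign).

γ = 1/√(1 − 0.4567²) = 1.12407
Δx' = γ(Δx − vΔt) = 1.12407 × (10790 m − 0.4567×(2.998×10^8 m/s)×41.09×10^-6 s)
= 1.12407 × (5164.01 m) = 5.805 km

Δx' ≈ 5.805 km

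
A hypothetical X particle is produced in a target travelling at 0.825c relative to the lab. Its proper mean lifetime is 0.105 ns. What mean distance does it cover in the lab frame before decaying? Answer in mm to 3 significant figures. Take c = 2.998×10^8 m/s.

d ≈ 46.0 mm

γ = 1/√(1 − 0.825²) = 1.7695
Dilated lifetime: Δt = γτ₀ = 1.7695 × 0.105 ns = 0.18580 ns
d = vΔt = 0.825c × 0.18580 ns = 2.4734×10^8 m/s × 1.8580×10^-10 s = 46.0 mm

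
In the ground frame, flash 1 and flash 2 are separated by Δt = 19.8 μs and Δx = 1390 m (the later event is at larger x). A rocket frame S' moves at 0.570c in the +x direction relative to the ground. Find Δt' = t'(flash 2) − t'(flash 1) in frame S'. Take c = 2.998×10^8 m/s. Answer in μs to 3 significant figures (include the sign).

γ = 1/√(1 − 0.570²) = 1.2171
Δt' = γ(Δt − vΔx/c²) = 1.2171 × (19.8 μs − 0.570×1390 m / (2.998×10^8 m/s))
= 1.2171 × (17.157 μs) = 20.9 μs

Δt' ≈ 20.9 μs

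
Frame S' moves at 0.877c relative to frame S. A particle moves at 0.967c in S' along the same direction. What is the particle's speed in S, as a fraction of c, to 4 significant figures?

u ≈ 0.9978c

Relativistic velocity addition: u = (u' + v)/(1 + u'v/c²)
= (0.967 + 0.877)/(1 + 0.967×0.877) = 1.844/1.84806 = 0.9978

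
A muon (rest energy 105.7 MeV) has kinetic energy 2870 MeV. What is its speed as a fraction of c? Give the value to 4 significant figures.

γ = 1 + K/(m₀c²) = 1 + 2870/105.7 = 28.1523
β = √(1 − 1/γ²) = 0.9994

β ≈ 0.9994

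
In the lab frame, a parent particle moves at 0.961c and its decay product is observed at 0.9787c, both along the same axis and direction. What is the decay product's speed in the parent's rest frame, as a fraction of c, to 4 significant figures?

Inverse velocity addition: u' = (u − v)/(1 − uv/c²)
= (0.9787 − 0.961)/(1 − 0.9787×0.961) = 0.01770/0.0594693 = 0.2976

u' ≈ 0.2976c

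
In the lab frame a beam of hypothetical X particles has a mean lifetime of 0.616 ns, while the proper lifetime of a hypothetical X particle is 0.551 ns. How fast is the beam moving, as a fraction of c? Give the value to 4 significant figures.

β ≈ 0.4471

γ = Δt/τ₀ = 0.616/0.551 = 1.11797
β = √(1 − 1/γ²) = √(1 − 1/1.11797²) = 0.4471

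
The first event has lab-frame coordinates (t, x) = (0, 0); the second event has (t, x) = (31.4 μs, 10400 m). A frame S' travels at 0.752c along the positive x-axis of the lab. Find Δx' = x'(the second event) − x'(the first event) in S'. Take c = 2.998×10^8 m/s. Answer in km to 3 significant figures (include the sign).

Δx' ≈ 5.04 km

γ = 1/√(1 − 0.752²) = 1.5171
Δx' = γ(Δx − vΔt) = 1.5171 × (10400 m − 0.752×(2.998×10^8 m/s)×31.4×10^-6 s)
= 1.5171 × (3320.9 m) = 5.04 km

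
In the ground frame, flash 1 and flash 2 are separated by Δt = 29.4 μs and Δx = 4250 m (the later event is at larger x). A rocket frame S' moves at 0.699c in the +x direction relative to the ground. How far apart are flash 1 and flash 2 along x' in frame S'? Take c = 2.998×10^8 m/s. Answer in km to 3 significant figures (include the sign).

Δx' ≈ -2.67 km

γ = 1/√(1 − 0.699²) = 1.3984
Δx' = γ(Δx − vΔt) = 1.3984 × (4250 m − 0.699×(2.998×10^8 m/s)×29.4×10^-6 s)
= 1.3984 × (-1911.1 m) = -2.67 km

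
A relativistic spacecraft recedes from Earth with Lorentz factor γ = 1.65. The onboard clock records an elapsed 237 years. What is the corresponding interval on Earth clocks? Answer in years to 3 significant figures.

γ = 1.65 (given)
Time dilation: Δt = γτ₀ = 1.65 × 237 years = 391 years

Δt ≈ 391 years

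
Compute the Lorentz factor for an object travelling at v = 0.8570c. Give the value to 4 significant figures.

γ = 1/√(1 − β²) = 1/√(1 − 0.8570²) = 1/√(0.265551) = 1.941

γ ≈ 1.941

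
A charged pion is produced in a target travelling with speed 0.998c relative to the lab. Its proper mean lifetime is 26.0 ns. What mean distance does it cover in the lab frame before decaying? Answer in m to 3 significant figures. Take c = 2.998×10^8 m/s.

d ≈ 123 m

γ = 1/√(1 − 0.998²) = 15.819
Dilated lifetime: Δt = γτ₀ = 15.819 × 26.0 ns = 411.30 ns
d = vΔt = 0.998c × 411.30 ns = 2.9920×10^8 m/s × 4.1130×10^-7 s = 123 m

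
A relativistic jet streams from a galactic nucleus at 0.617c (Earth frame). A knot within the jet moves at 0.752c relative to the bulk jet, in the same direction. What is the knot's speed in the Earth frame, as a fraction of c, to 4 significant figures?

u ≈ 0.9351c

Relativistic velocity addition: u = (u' + v)/(1 + u'v/c²)
= (0.752 + 0.617)/(1 + 0.752×0.617) = 1.369/1.46398 = 0.9351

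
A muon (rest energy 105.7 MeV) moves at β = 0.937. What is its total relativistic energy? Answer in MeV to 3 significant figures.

γ = 1/√(1 − 0.937²) = 2.8626
E = γm₀c² = 2.8626 × 105.7 MeV = 303 MeV

E ≈ 303 MeV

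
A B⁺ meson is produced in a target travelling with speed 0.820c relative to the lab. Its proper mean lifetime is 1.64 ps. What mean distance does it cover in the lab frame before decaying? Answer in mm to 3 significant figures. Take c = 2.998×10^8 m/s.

d ≈ 0.704 mm

γ = 1/√(1 − 0.820²) = 1.7471
Dilated lifetime: Δt = γτ₀ = 1.7471 × 1.64 ps = 2.8653 ps
d = vΔt = 0.820c × 2.8653 ps = 2.4584×10^8 m/s × 2.8653×10^-12 s = 0.704 mm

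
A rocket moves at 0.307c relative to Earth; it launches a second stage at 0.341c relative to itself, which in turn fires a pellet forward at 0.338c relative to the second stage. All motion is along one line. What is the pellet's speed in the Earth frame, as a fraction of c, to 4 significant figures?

Compose boost 2: (0.341 + 0.307)/(1 + 0.341×0.307) = 0.6480/1.10469 = 0.586591
Compose boost 3: (0.338 + 0.586591)/(1 + 0.338×0.586591) = 0.924591/1.19827 = 0.7716

u ≈ 0.7716c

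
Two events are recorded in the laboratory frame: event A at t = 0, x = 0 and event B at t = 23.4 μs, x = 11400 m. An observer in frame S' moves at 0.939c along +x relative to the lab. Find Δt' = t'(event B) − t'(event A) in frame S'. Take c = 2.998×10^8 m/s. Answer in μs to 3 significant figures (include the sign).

γ = 1/√(1 − 0.939²) = 2.9077
Δt' = γ(Δt − vΔx/c²) = 2.9077 × (23.4 μs − 0.939×11400 m / (2.998×10^8 m/s))
= 2.9077 × (-12.306 μs) = -35.8 μs

Δt' ≈ -35.8 μs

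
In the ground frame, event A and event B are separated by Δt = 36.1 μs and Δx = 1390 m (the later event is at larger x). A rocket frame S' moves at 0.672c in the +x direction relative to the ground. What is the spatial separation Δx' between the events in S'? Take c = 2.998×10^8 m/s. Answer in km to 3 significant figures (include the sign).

γ = 1/√(1 − 0.672²) = 1.3503
Δx' = γ(Δx − vΔt) = 1.3503 × (1390 m − 0.672×(2.998×10^8 m/s)×36.1×10^-6 s)
= 1.3503 × (-5882.9 m) = -7.94 km

Δx' ≈ -7.94 km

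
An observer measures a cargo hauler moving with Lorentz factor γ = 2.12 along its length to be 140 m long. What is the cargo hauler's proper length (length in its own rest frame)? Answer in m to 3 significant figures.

γ = 2.12 (given)
L₀ = γL = 2.12 × 140 = 297 m

L₀ ≈ 297 m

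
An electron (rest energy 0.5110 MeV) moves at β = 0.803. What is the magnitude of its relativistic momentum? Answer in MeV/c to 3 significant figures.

γ = 1/√(1 − 0.803²) = 1.6779
p = γβm₀c = 1.6779 × 0.803 × 0.5110 MeV/c = 0.689 MeV/c

p ≈ 0.689 MeV/c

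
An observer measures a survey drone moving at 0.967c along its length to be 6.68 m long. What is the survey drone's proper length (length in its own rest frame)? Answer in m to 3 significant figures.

L₀ ≈ 26.2 m

γ = 1/√(1 − 0.967²) = 3.9250
L₀ = γL = 3.9250 × 6.68 = 26.2 m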